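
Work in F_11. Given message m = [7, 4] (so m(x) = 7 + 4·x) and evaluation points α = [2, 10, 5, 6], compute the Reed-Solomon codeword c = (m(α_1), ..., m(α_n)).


c = [4, 3, 5, 9]

Message polynomial: m(x) = 7 + 4·x (mod 11).
For each evaluation point α_i, compute m(α_i) mod 11:
  α_1 = 2: Horner steps 4 → 4, so m(2) = 4.
  α_2 = 10: Horner steps 4 → 3, so m(10) = 3.
  α_3 = 5: Horner steps 4 → 5, so m(5) = 5.
  α_4 = 6: Horner steps 4 → 9, so m(6) = 9.
Codeword c = [4, 3, 5, 9] ∈ F_11^4.


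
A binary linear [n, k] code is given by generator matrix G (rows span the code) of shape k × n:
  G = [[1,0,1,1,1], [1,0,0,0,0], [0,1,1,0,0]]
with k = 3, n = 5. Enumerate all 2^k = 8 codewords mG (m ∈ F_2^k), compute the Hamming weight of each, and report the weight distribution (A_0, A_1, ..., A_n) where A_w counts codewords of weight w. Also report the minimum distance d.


Weight distribution: A_0 = 1, A_1 = 1, A_2 = 1, A_3 = 3, A_4 = 2. Minimum distance d = 1.

Enumerate all 2^3 = 8 messages m ∈ F_2^3.
For each, compute codeword c = mG in F_2^5, then tally its weight.
  m = 000 → c = 00000, weight = 0.
  m = 100 → c = 10111, weight = 4.
  m = 010 → c = 10000, weight = 1.
  m = 110 → c = 00111, weight = 3.
  m = 001 → c = 01100, weight = 2.
  m = 101 → c = 11011, weight = 4.
  m = 011 → c = 11100, weight = 3.
  m = 111 → c = 01011, weight = 3.
Tally weights:
  weight 0: 1 codewords.
  weight 1: 1 codewords.
  weight 2: 1 codewords.
  weight 3: 3 codewords.
  weight 4: 2 codewords.
Minimum distance d = smallest w > 0 with A_w > 0 = 1.
Sanity: Σ A_w = 8 = 2^3 = 8 ✓.


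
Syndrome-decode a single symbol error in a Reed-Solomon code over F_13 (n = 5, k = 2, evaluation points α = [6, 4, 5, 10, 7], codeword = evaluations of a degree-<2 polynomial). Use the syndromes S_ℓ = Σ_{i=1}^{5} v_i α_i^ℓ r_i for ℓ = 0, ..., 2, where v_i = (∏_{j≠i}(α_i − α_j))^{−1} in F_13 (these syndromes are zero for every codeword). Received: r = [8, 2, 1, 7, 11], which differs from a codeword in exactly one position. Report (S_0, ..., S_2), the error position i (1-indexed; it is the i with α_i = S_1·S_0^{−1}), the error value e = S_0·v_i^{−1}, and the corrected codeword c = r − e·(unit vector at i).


S = (3, 2, 10), error at position 3, error magnitude e = 9, c = [8, 2, 5, 7, 11].

Step 1: column multipliers v_i = (∏_{j≠i}(α_i − α_j))^{−1} mod 13.
  i = 1 (α = 6): (6−4)(6−5)(6−10)(6−7) = 2·1·(−4)·(−1) = 8 ≡ 8, so v_1 = 8^{−1} = 5 (mod 13).
  i = 2 (α = 4): (4−6)(4−5)(4−10)(4−7) = (−2)·(−1)·(−6)·(−3) = 36 ≡ 10, so v_2 = 10^{−1} = 4 (mod 13).
  i = 3 (α = 5): (5−6)(5−4)(5−10)(5−7) = (−1)·1·(−5)·(−2) = −10 ≡ 3, so v_3 = 3^{−1} = 9 (mod 13).
  i = 4 (α = 10): (10−6)(10−4)(10−5)(10−7) = 4·6·5·3 = 360 ≡ 9, so v_4 = 9^{−1} = 3 (mod 13).
  i = 5 (α = 7): (7−6)(7−4)(7−5)(7−10) = 1·3·2·(−3) = −18 ≡ 8, so v_5 = 8^{−1} = 5 (mod 13).
  v = [5, 4, 9, 3, 5].
Step 2: syndromes of r = [8, 2, 1, 7, 11] (all sums mod 13).
  S_0 = Σ v_i r_i = 5·8 + 4·2 + 9·1 + 3·7 + 5·11 = 133 ≡ 3.
  S_1 = Σ v_i α_i r_i = 5·6·8 + 4·4·2 + 9·5·1 + 3·10·7 + 5·7·11 = 912 ≡ 2.
  α_i^2 mod 13 = [10, 3, 12, 9, 10].
  S_2 = Σ v_i α_i^2 r_i = 5·10·8 + 4·3·2 + 9·12·1 + 3·9·7 + 5·10·11 = 1271 ≡ 10.
  S = (3, 2, 10) ≠ 0, so r is not a codeword (an error is present).
Step 3: locate the error. For a single error e at position i, S_ℓ = v_i·e·α_i^ℓ, so α_err = S_1/S_0.
  S_0^{−1} = 3^{−1} = 9 (mod 13), so α_err = 2·9 = 18 ≡ 5 = α_3. Error position i = 3.
  Consistency check: S_2/S_1 = 10·7 = 70 ≡ 5 = α_err ✓ (single-error assumption holds).
Step 4: error magnitude e = S_0/v_3 = S_0·∏_{j≠3}(α_3 − α_j) = 3·3 = 9 ≡ 9 (mod 13).
Step 5: correct position 3: c_3 = r_3 − e = 1 − 9 ≡ 5 (mod 13). Hence c = [8, 2, 5, 7, 11].
  Check: interpolating c through the α_i gives m(x) = 3 + 3·x (degree < 2) with m(α_i) = c_i for every i, so c is indeed a codeword.


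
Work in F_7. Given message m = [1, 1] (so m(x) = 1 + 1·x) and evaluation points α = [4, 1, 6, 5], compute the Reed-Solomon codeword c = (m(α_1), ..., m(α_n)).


c = [5, 2, 0, 6]

Message polynomial: m(x) = 1 + 1·x (mod 7).
For each evaluation point α_i, compute m(α_i) mod 7:
  α_1 = 4: Horner steps 1 → 5, so m(4) = 5.
  α_2 = 1: Horner steps 1 → 2, so m(1) = 2.
  α_3 = 6: Horner steps 1 → 0, so m(6) = 0.
  α_4 = 5: Horner steps 1 → 6, so m(5) = 6.
Codeword c = [5, 2, 0, 6] ∈ F_7^4.


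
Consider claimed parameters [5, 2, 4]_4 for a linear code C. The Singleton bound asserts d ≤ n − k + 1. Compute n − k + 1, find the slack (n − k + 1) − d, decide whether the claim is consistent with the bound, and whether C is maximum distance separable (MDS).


Singleton RHS = n − k + 1 = 4, slack = 0, bound satisfied, MDS.

Singleton bound: d ≤ n − k + 1.
Here n = 5, k = 2, so n − k + 1 = 4.
Given d = 4, check d ≤ 4: YES.
Slack = (n − k + 1) − d = 0.
The code is MDS (slack = 0).
Description: the claimed parameters are [5, 2, 4]_4; such a code would be MDS (meets Singleton bound).


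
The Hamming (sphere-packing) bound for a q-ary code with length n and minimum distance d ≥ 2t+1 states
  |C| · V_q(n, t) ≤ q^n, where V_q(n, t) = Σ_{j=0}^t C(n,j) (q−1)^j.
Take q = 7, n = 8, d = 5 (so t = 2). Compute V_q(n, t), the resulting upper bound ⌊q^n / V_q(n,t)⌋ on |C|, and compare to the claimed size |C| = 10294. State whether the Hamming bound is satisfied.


V_q(n, t) = 1057, q^n = 5764801, Hamming bound = 5453, |C| = 10294 > bound (violated).

Step 1: Compute V_q(n, t) = Σ_{j=0}^2 C(n, j) (q−1)^j.
  j = 0: C(8,0)·(6)^0 = 1·1 = 1.
  j = 1: C(8,1)·(6)^1 = 8·6 = 48.
  j = 2: C(8,2)·(6)^2 = 28·36 = 1008.
  V_q(n, t) = 1 + 48 + 1008 = 1057.
Step 2: q^n = 7^8 = 5764801.
Step 3: Hamming bound ⌊q^n / V_q(n,t)⌋ = ⌊5764801/1057⌋ = 5453.
Step 4: Compare |C| = 10294 to 5453: violated.
The claimed |C| lies above the Hamming bound, so no 7-ary code of length 8 with d ≥ 5 can have 10294 codewords.


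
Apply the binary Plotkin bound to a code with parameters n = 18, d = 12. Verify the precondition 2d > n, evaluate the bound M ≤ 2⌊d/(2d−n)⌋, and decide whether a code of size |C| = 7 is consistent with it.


Plotkin bound M ≤ 4; given |C| = 7 > bound (violated).

Check applicability: 2d = 24, n = 18.
2d − n = 6 > 0, so Plotkin applies.
Compute d/(2d−n) = 12/6 ≈ 2.0000.
⌊d/(2d−n)⌋ = 2.
Plotkin bound: M ≤ 2·2 = 4.
Given |C| = 7, check: VIOLATED.
This |C| is above the Plotkin bound, so no binary code with n = 18, d = 12 and 7 codewords exists.


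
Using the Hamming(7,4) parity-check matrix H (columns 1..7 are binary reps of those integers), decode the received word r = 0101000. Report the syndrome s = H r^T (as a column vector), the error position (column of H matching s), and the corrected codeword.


s = (1, 1, 0)^T, error position = 6, corrected codeword c = 0101010

Compute s = H r^T mod 2 one row at a time:
  s_1 = 1 + 0 + 0 + 0 = 1 ≡ 1 (mod 2).
  s_2 = 1 + 0 + 0 + 0 = 1 ≡ 1 (mod 2).
  s_3 = 0 + 0 + 0 + 0 = 0 ≡ 0 (mod 2).
s = (1, 1, 0)^T — this equals column 6 of H (binary 110), so error is at position 6.
Correct: flip bit 6 of r = 0101000 to get c = 0101010.


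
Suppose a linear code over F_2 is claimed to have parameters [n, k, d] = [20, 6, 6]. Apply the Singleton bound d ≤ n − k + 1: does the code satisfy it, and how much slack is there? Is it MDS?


Singleton RHS = n − k + 1 = 15, slack = 9, bound satisfied, not MDS.

Singleton bound: d ≤ n − k + 1.
Here n = 20, k = 6, so n − k + 1 = 15.
Given d = 6, check d ≤ 15: YES.
Slack = (n − k + 1) − d = 9.
The code is NOT MDS (slack = 9 > 0).
Description: the claimed parameters are [20, 6, 6]_2; such a code would be non-MDS.


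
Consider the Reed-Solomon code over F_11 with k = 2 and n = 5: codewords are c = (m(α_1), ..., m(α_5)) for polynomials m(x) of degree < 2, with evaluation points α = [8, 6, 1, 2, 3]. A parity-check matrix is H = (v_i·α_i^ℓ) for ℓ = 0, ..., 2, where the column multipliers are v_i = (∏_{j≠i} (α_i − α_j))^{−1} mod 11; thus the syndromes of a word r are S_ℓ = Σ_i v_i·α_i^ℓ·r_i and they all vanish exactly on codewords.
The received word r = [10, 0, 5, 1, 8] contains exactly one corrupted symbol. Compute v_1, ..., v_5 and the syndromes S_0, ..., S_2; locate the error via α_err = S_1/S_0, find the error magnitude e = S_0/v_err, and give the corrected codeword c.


S = (4, 2, 1), error at position 2, error magnitude e = 4, c = [10, 7, 5, 1, 8].

Step 1: column multipliers v_i = (∏_{j≠i}(α_i − α_j))^{−1} mod 11.
  i = 1 (α = 8): (8−6)(8−1)(8−2)(8−3) = 2·7·6·5 = 420 ≡ 2, so v_1 = 2^{−1} = 6 (mod 11).
  i = 2 (α = 6): (6−8)(6−1)(6−2)(6−3) = (−2)·5·4·3 = −120 ≡ 1, so v_2 = 1^{−1} = 1 (mod 11).
  i = 3 (α = 1): (1−8)(1−6)(1−2)(1−3) = (−7)·(−5)·(−1)·(−2) = 70 ≡ 4, so v_3 = 4^{−1} = 3 (mod 11).
  i = 4 (α = 2): (2−8)(2−6)(2−1)(2−3) = (−6)·(−4)·1·(−1) = −24 ≡ 9, so v_4 = 9^{−1} = 5 (mod 11).
  i = 5 (α = 3): (3−8)(3−6)(3−1)(3−2) = (−5)·(−3)·2·1 = 30 ≡ 8, so v_5 = 8^{−1} = 7 (mod 11).
  v = [6, 1, 3, 5, 7].
Step 2: syndromes of r = [10, 0, 5, 1, 8] (all sums mod 11).
  S_0 = Σ v_i r_i = 6·10 + 1·0 + 3·5 + 5·1 + 7·8 = 136 ≡ 4.
  S_1 = Σ v_i α_i r_i = 6·8·10 + 1·6·0 + 3·1·5 + 5·2·1 + 7·3·8 = 673 ≡ 2.
  α_i^2 mod 11 = [9, 3, 1, 4, 9].
  S_2 = Σ v_i α_i^2 r_i = 6·9·10 + 1·3·0 + 3·1·5 + 5·4·1 + 7·9·8 = 1079 ≡ 1.
  S = (4, 2, 1) ≠ 0, so r is not a codeword (an error is present).
Step 3: locate the error. For a single error e at position i, S_ℓ = v_i·e·α_i^ℓ, so α_err = S_1/S_0.
  S_0^{−1} = 4^{−1} = 3 (mod 11), so α_err = 2·3 = 6 ≡ 6 = α_2. Error position i = 2.
  Consistency check: S_2/S_1 = 1·6 = 6 ≡ 6 = α_err ✓ (single-error assumption holds).
Step 4: error magnitude e = S_0/v_2 = S_0·∏_{j≠2}(α_2 − α_j) = 4·1 = 4 ≡ 4 (mod 11).
Step 5: correct position 2: c_2 = r_2 − e = 0 − 4 ≡ 7 (mod 11). Hence c = [10, 7, 5, 1, 8].
  Check: interpolating c through the α_i gives m(x) = 9 + 7·x (degree < 2) with m(α_i) = c_i for every i, so c is indeed a codeword.


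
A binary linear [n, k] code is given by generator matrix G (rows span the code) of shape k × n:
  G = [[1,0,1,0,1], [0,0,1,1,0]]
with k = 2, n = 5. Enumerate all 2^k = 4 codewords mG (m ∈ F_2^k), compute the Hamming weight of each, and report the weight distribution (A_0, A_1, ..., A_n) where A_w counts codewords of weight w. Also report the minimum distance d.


Weight distribution: A_0 = 1, A_2 = 1, A_3 = 2. Minimum distance d = 2.

Enumerate all 2^2 = 4 messages m ∈ F_2^2.
For each, compute codeword c = mG in F_2^5, then tally its weight.
  m = 00 → c = 00000, weight = 0.
  m = 10 → c = 10101, weight = 3.
  m = 01 → c = 00110, weight = 2.
  m = 11 → c = 10011, weight = 3.
Tally weights:
  weight 0: 1 codewords.
  weight 2: 1 codewords.
  weight 3: 2 codewords.
Minimum distance d = smallest w > 0 with A_w > 0 = 2.
Sanity: Σ A_w = 4 = 2^2 = 4 ✓.


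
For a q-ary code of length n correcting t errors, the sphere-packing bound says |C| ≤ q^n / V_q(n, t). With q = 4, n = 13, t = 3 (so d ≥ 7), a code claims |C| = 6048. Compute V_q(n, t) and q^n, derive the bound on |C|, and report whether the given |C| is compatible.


V_q(n, t) = 8464, q^n = 67108864, Hamming bound = 7928, |C| = 6048 ≤ bound (satisfied).

Step 1: Compute V_q(n, t) = Σ_{j=0}^3 C(n, j) (q−1)^j.
  j = 0: C(13,0)·(3)^0 = 1·1 = 1.
  j = 1: C(13,1)·(3)^1 = 13·3 = 39.
  j = 2: C(13,2)·(3)^2 = 78·9 = 702.
  j = 3: C(13,3)·(3)^3 = 286·27 = 7722.
  V_q(n, t) = 1 + 39 + 702 + 7722 = 8464.
Step 2: q^n = 4^13 = 67108864.
Step 3: Hamming bound ⌊q^n / V_q(n,t)⌋ = ⌊67108864/8464⌋ = 7928.
Step 4: Compare |C| = 6048 to 7928: satisfied.
The claimed |C| lies below the Hamming bound.


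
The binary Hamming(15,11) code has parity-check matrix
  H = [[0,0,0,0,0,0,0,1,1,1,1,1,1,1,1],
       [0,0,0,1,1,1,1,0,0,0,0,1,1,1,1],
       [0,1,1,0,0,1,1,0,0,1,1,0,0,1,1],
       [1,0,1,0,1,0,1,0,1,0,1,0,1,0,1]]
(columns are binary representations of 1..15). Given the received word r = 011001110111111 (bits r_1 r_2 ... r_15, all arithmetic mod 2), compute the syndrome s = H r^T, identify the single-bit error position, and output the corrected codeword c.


s = (1, 0, 0, 1)^T, error position = 9, corrected codeword c = 011001111111111

Compute s = H r^T mod 2 one row at a time:
  s_1 = 1 + 0 + 1 + 1 + 1 + 1 + 1 + 1 = 7 ≡ 1 (mod 2).
  s_2 = 0 + 0 + 1 + 1 + 1 + 1 + 1 + 1 = 6 ≡ 0 (mod 2).
  s_3 = 1 + 1 + 1 + 1 + 1 + 1 + 1 + 1 = 8 ≡ 0 (mod 2).
  s_4 = 0 + 1 + 0 + 1 + 0 + 1 + 1 + 1 = 5 ≡ 1 (mod 2).
s = (1, 0, 0, 1)^T — this equals column 9 of H (binary 1001), so error is at position 9.
Correct: flip bit 9 of r = 011001110111111 to get c = 011001111111111.


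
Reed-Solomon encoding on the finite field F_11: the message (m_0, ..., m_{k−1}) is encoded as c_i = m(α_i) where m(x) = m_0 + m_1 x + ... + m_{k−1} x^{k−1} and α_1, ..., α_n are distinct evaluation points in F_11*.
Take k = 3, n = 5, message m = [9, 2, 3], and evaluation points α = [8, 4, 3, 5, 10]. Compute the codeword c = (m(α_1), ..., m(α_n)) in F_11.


c = [8, 10, 9, 6, 10]

Message polynomial: m(x) = 9 + 2·x + 3·x^2 (mod 11).
For each evaluation point α_i, compute m(α_i) mod 11:
  α_1 = 8: Horner steps 3 → 4 → 8, so m(8) = 8.
  α_2 = 4: Horner steps 3 → 3 → 10, so m(4) = 10.
  α_3 = 3: Horner steps 3 → 0 → 9, so m(3) = 9.
  α_4 = 5: Horner steps 3 → 6 → 6, so m(5) = 6.
  α_5 = 10: Horner steps 3 → 10 → 10, so m(10) = 10.
Codeword c = [8, 10, 9, 6, 10] ∈ F_11^5.


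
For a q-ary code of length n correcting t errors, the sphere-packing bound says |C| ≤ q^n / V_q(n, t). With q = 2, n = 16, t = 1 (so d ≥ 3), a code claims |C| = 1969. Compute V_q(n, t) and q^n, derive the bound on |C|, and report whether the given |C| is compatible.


V_q(n, t) = 17, q^n = 65536, Hamming bound = 3855, |C| = 1969 ≤ bound (satisfied).

Step 1: Compute V_q(n, t) = Σ_{j=0}^1 C(n, j) (q−1)^j.
  j = 0: C(16,0)·(1)^0 = 1·1 = 1.
  j = 1: C(16,1)·(1)^1 = 16·1 = 16.
  V_q(n, t) = 1 + 16 = 17.
Step 2: q^n = 2^16 = 65536.
Step 3: Hamming bound ⌊q^n / V_q(n,t)⌋ = ⌊65536/17⌋ = 3855.
Step 4: Compare |C| = 1969 to 3855: satisfied.
The claimed |C| lies below the Hamming bound.


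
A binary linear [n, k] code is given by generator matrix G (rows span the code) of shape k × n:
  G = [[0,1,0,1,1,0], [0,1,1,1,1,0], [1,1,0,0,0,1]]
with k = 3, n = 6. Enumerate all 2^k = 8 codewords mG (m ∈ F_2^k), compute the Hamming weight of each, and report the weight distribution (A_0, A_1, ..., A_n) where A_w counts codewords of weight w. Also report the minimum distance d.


Weight distribution: A_0 = 1, A_1 = 1, A_3 = 2, A_4 = 3, A_5 = 1. Minimum distance d = 1.

Enumerate all 2^3 = 8 messages m ∈ F_2^3.
For each, compute codeword c = mG in F_2^6, then tally its weight.
  m = 000 → c = 000000, weight = 0.
  m = 100 → c = 010110, weight = 3.
  m = 010 → c = 011110, weight = 4.
  m = 110 → c = 001000, weight = 1.
  m = 001 → c = 110001, weight = 3.
  m = 101 → c = 100111, weight = 4.
  m = 011 → c = 101111, weight = 5.
  m = 111 → c = 111001, weight = 4.
Tally weights:
  weight 0: 1 codewords.
  weight 1: 1 codewords.
  weight 3: 2 codewords.
  weight 4: 3 codewords.
  weight 5: 1 codewords.
Minimum distance d = smallest w > 0 with A_w > 0 = 1.
Sanity: Σ A_w = 8 = 2^3 = 8 ✓.


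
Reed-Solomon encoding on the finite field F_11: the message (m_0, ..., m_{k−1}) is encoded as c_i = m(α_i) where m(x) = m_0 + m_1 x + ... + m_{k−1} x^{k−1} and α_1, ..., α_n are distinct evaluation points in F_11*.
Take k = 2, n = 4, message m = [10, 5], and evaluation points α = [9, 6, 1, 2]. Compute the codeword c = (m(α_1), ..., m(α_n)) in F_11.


c = [0, 7, 4, 9]

Message polynomial: m(x) = 10 + 5·x (mod 11).
For each evaluation point α_i, compute m(α_i) mod 11:
  α_1 = 9: Horner steps 5 → 0, so m(9) = 0.
  α_2 = 6: Horner steps 5 → 7, so m(6) = 7.
  α_3 = 1: Horner steps 5 → 4, so m(1) = 4.
  α_4 = 2: Horner steps 5 → 9, so m(2) = 9.
Codeword c = [0, 7, 4, 9] ∈ F_11^4.


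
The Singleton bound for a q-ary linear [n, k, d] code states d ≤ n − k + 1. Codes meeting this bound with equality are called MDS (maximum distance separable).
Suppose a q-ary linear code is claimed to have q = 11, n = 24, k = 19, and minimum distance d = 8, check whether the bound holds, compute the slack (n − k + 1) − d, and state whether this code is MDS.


Singleton RHS = n − k + 1 = 6, slack = -2, bound violated (no such code; not MDS).

Singleton bound: d ≤ n − k + 1.
Here n = 24, k = 19, so n − k + 1 = 6.
Given d = 8, check d ≤ 6: NO.
Slack = (n − k + 1) − d = -2.
The slack is negative: d = 8 exceeds n − k + 1 = 6 by 2, so the Singleton bound is violated and no linear [24, 19, 8]_11 code can exist. In particular it is not MDS (MDS requires d = n − k + 1 exactly).
Description: the claimed parameters are [24, 19, 8]_11; such a code would be impossible (violates the Singleton bound).


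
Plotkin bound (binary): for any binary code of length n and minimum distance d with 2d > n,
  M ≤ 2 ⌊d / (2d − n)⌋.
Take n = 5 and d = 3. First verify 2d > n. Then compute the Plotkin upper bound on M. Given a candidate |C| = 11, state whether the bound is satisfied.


Plotkin bound M ≤ 6; given |C| = 11 > bound (violated).

Check applicability: 2d = 6, n = 5.
2d − n = 1 > 0, so Plotkin applies.
Compute d/(2d−n) = 3/1 ≈ 3.0000.
⌊d/(2d−n)⌋ = 3.
Plotkin bound: M ≤ 2·3 = 6.
Given |C| = 11, check: VIOLATED.
This |C| is above the Plotkin bound, so no binary code with n = 5, d = 3 and 11 codewords exists.


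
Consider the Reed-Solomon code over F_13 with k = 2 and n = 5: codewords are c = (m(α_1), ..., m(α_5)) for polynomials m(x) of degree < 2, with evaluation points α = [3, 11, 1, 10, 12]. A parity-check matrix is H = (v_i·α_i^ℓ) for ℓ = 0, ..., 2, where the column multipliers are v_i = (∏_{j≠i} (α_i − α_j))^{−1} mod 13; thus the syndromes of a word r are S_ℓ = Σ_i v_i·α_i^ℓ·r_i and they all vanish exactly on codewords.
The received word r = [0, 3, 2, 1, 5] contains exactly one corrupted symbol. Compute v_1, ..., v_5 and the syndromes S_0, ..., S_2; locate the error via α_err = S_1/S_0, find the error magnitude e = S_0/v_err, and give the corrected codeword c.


S = (8, 8, 8), error at position 3, error magnitude e = 6, c = [0, 3, 9, 1, 5].

Step 1: column multipliers v_i = (∏_{j≠i}(α_i − α_j))^{−1} mod 13.
  i = 1 (α = 3): (3−11)(3−1)(3−10)(3−12) = (−8)·2·(−7)·(−9) = −1008 ≡ 6, so v_1 = 6^{−1} = 11 (mod 13).
  i = 2 (α = 11): (11−3)(11−1)(11−10)(11−12) = 8·10·1·(−1) = −80 ≡ 11, so v_2 = 11^{−1} = 6 (mod 13).
  i = 3 (α = 1): (1−3)(1−11)(1−10)(1−12) = (−2)·(−10)·(−9)·(−11) = 1980 ≡ 4, so v_3 = 4^{−1} = 10 (mod 13).
  i = 4 (α = 10): (10−3)(10−11)(10−1)(10−12) = 7·(−1)·9·(−2) = 126 ≡ 9, so v_4 = 9^{−1} = 3 (mod 13).
  i = 5 (α = 12): (12−3)(12−11)(12−1)(12−10) = 9·1·11·2 = 198 ≡ 3, so v_5 = 3^{−1} = 9 (mod 13).
  v = [11, 6, 10, 3, 9].
Step 2: syndromes of r = [0, 3, 2, 1, 5] (all sums mod 13).
  S_0 = Σ v_i r_i = 11·0 + 6·3 + 10·2 + 3·1 + 9·5 = 86 ≡ 8.
  S_1 = Σ v_i α_i r_i = 11·3·0 + 6·11·3 + 10·1·2 + 3·10·1 + 9·12·5 = 788 ≡ 8.
  α_i^2 mod 13 = [9, 4, 1, 9, 1].
  S_2 = Σ v_i α_i^2 r_i = 11·9·0 + 6·4·3 + 10·1·2 + 3·9·1 + 9·1·5 = 164 ≡ 8.
  S = (8, 8, 8) ≠ 0, so r is not a codeword (an error is present).
Step 3: locate the error. For a single error e at position i, S_ℓ = v_i·e·α_i^ℓ, so α_err = S_1/S_0.
  S_0^{−1} = 8^{−1} = 5 (mod 13), so α_err = 8·5 = 40 ≡ 1 = α_3. Error position i = 3.
  Consistency check: S_2/S_1 = 8·5 = 40 ≡ 1 = α_err ✓ (single-error assumption holds).
Step 4: error magnitude e = S_0/v_3 = S_0·∏_{j≠3}(α_3 − α_j) = 8·4 = 32 ≡ 6 (mod 13).
Step 5: correct position 3: c_3 = r_3 − e = 2 − 6 ≡ 9 (mod 13). Hence c = [0, 3, 9, 1, 5].
  Check: interpolating c through the α_i gives m(x) = 7 + 2·x (degree < 2) with m(α_i) = c_i for every i, so c is indeed a codeword.


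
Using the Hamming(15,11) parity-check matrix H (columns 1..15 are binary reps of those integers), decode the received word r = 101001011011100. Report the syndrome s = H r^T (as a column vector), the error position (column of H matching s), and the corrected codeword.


s = (1, 1, 1, 1)^T, error position = 15, corrected codeword c = 101001011011101

Compute s = H r^T mod 2 one row at a time:
  s_1 = 1 + 1 + 0 + 1 + 1 + 1 + 0 + 0 = 5 ≡ 1 (mod 2).
  s_2 = 0 + 0 + 1 + 0 + 1 + 1 + 0 + 0 = 3 ≡ 1 (mod 2).
  s_3 = 0 + 1 + 1 + 0 + 0 + 1 + 0 + 0 = 3 ≡ 1 (mod 2).
  s_4 = 1 + 1 + 0 + 0 + 1 + 1 + 1 + 0 = 5 ≡ 1 (mod 2).
s = (1, 1, 1, 1)^T — this equals column 15 of H (binary 1111), so error is at position 15.
Correct: flip bit 15 of r = 101001011011100 to get c = 101001011011101.


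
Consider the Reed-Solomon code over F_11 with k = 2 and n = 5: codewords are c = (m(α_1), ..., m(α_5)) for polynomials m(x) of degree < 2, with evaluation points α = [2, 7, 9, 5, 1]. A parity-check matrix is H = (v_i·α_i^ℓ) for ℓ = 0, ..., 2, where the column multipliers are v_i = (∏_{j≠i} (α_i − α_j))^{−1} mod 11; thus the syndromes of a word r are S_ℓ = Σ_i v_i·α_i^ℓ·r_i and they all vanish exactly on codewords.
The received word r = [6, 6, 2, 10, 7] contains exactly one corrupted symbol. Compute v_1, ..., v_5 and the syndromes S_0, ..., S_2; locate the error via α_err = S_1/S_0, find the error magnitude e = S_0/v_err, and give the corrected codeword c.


S = (9, 7, 3), error at position 1, error magnitude e = 1, c = [5, 6, 2, 10, 7].

Step 1: column multipliers v_i = (∏_{j≠i}(α_i − α_j))^{−1} mod 11.
  i = 1 (α = 2): (2−7)(2−9)(2−5)(2−1) = (−5)·(−7)·(−3)·1 = −105 ≡ 5, so v_1 = 5^{−1} = 9 (mod 11).
  i = 2 (α = 7): (7−2)(7−9)(7−5)(7−1) = 5·(−2)·2·6 = −120 ≡ 1, so v_2 = 1^{−1} = 1 (mod 11).
  i = 3 (α = 9): (9−2)(9−7)(9−5)(9−1) = 7·2·4·8 = 448 ≡ 8, so v_3 = 8^{−1} = 7 (mod 11).
  i = 4 (α = 5): (5−2)(5−7)(5−9)(5−1) = 3·(−2)·(−4)·4 = 96 ≡ 8, so v_4 = 8^{−1} = 7 (mod 11).
  i = 5 (α = 1): (1−2)(1−7)(1−9)(1−5) = (−1)·(−6)·(−8)·(−4) = 192 ≡ 5, so v_5 = 5^{−1} = 9 (mod 11).
  v = [9, 1, 7, 7, 9].
Step 2: syndromes of r = [6, 6, 2, 10, 7] (all sums mod 11).
  S_0 = Σ v_i r_i = 9·6 + 1·6 + 7·2 + 7·10 + 9·7 = 207 ≡ 9.
  S_1 = Σ v_i α_i r_i = 9·2·6 + 1·7·6 + 7·9·2 + 7·5·10 + 9·1·7 = 689 ≡ 7.
  α_i^2 mod 11 = [4, 5, 4, 3, 1].
  S_2 = Σ v_i α_i^2 r_i = 9·4·6 + 1·5·6 + 7·4·2 + 7·3·10 + 9·1·7 = 575 ≡ 3.
  S = (9, 7, 3) ≠ 0, so r is not a codeword (an error is present).
Step 3: locate the error. For a single error e at position i, S_ℓ = v_i·e·α_i^ℓ, so α_err = S_1/S_0.
  S_0^{−1} = 9^{−1} = 5 (mod 11), so α_err = 7·5 = 35 ≡ 2 = α_1. Error position i = 1.
  Consistency check: S_2/S_1 = 3·8 = 24 ≡ 2 = α_err ✓ (single-error assumption holds).
Step 4: error magnitude e = S_0/v_1 = S_0·∏_{j≠1}(α_1 − α_j) = 9·5 = 45 ≡ 1 (mod 11).
Step 5: correct position 1: c_1 = r_1 − e = 6 − 1 ≡ 5 (mod 11). Hence c = [5, 6, 2, 10, 7].
  Check: interpolating c through the α_i gives m(x) = 9 + 9·x (degree < 2) with m(α_i) = c_i for every i, so c is indeed a codeword.


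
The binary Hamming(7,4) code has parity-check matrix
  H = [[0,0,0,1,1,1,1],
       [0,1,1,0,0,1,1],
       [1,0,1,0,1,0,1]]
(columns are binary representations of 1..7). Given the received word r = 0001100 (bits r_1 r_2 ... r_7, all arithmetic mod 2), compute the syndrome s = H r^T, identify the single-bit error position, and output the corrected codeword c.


s = (0, 0, 1)^T, error position = 1, corrected codeword c = 1001100

Compute s = H r^T mod 2 one row at a time:
  s_1 = 1 + 1 + 0 + 0 = 2 ≡ 0 (mod 2).
  s_2 = 0 + 0 + 0 + 0 = 0 ≡ 0 (mod 2).
  s_3 = 0 + 0 + 1 + 0 = 1 ≡ 1 (mod 2).
s = (0, 0, 1)^T — this equals column 1 of H (binary 001), so error is at position 1.
Correct: flip bit 1 of r = 0001100 to get c = 1001100.


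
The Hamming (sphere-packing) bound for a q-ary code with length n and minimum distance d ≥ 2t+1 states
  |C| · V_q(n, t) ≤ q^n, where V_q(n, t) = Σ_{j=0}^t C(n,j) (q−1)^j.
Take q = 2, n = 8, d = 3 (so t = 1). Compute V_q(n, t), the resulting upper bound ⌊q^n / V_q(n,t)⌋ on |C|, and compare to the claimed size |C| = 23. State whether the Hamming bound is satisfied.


V_q(n, t) = 9, q^n = 256, Hamming bound = 28, |C| = 23 ≤ bound (satisfied).

Step 1: Compute V_q(n, t) = Σ_{j=0}^1 C(n, j) (q−1)^j.
  j = 0: C(8,0)·(1)^0 = 1·1 = 1.
  j = 1: C(8,1)·(1)^1 = 8·1 = 8.
  V_q(n, t) = 1 + 8 = 9.
Step 2: q^n = 2^8 = 256.
Step 3: Hamming bound ⌊q^n / V_q(n,t)⌋ = ⌊256/9⌋ = 28.
Step 4: Compare |C| = 23 to 28: satisfied.
The claimed |C| lies below the Hamming bound.


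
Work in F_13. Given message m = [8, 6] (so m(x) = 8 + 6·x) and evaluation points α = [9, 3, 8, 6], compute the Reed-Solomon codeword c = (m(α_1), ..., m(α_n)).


c = [10, 0, 4, 5]

Message polynomial: m(x) = 8 + 6·x (mod 13).
For each evaluation point α_i, compute m(α_i) mod 13:
  α_1 = 9: Horner steps 6 → 10, so m(9) = 10.
  α_2 = 3: Horner steps 6 → 0, so m(3) = 0.
  α_3 = 8: Horner steps 6 → 4, so m(8) = 4.
  α_4 = 6: Horner steps 6 → 5, so m(6) = 5.
Codeword c = [10, 0, 4, 5] ∈ F_13^4.


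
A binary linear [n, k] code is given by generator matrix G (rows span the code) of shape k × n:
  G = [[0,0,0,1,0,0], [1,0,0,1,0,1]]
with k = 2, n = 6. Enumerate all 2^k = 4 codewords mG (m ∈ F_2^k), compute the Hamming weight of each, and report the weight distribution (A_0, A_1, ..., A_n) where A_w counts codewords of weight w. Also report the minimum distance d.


Weight distribution: A_0 = 1, A_1 = 1, A_2 = 1, A_3 = 1. Minimum distance d = 1.

Enumerate all 2^2 = 4 messages m ∈ F_2^2.
For each, compute codeword c = mG in F_2^6, then tally its weight.
  m = 00 → c = 000000, weight = 0.
  m = 10 → c = 000100, weight = 1.
  m = 01 → c = 100101, weight = 3.
  m = 11 → c = 100001, weight = 2.
Tally weights:
  weight 0: 1 codewords.
  weight 1: 1 codewords.
  weight 2: 1 codewords.
  weight 3: 1 codewords.
Minimum distance d = smallest w > 0 with A_w > 0 = 1.
Sanity: Σ A_w = 4 = 2^2 = 4 ✓.


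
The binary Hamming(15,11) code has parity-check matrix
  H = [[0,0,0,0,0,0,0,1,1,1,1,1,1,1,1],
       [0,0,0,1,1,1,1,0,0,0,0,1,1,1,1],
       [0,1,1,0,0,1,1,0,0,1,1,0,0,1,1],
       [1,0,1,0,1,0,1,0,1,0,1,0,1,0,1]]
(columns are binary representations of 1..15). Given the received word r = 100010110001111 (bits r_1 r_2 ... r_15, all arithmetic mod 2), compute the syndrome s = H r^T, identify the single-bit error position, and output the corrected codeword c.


s = (1, 0, 1, 1)^T, error position = 11, corrected codeword c = 100010110011111

Compute s = H r^T mod 2 one row at a time:
  s_1 = 1 + 0 + 0 + 0 + 1 + 1 + 1 + 1 = 5 ≡ 1 (mod 2).
  s_2 = 0 + 1 + 0 + 1 + 1 + 1 + 1 + 1 = 6 ≡ 0 (mod 2).
  s_3 = 0 + 0 + 0 + 1 + 0 + 0 + 1 + 1 = 3 ≡ 1 (mod 2).
  s_4 = 1 + 0 + 1 + 1 + 0 + 0 + 1 + 1 = 5 ≡ 1 (mod 2).
s = (1, 0, 1, 1)^T — this equals column 11 of H (binary 1011), so error is at position 11.
Correct: flip bit 11 of r = 100010110001111 to get c = 100010110011111.


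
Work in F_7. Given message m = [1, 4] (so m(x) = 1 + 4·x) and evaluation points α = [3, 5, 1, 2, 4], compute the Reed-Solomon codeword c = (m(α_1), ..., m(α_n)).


c = [6, 0, 5, 2, 3]

Message polynomial: m(x) = 1 + 4·x (mod 7).
For each evaluation point α_i, compute m(α_i) mod 7:
  α_1 = 3: Horner steps 4 → 6, so m(3) = 6.
  α_2 = 5: Horner steps 4 → 0, so m(5) = 0.
  α_3 = 1: Horner steps 4 → 5, so m(1) = 5.
  α_4 = 2: Horner steps 4 → 2, so m(2) = 2.
  α_5 = 4: Horner steps 4 → 3, so m(4) = 3.
Codeword c = [6, 0, 5, 2, 3] ∈ F_7^5.


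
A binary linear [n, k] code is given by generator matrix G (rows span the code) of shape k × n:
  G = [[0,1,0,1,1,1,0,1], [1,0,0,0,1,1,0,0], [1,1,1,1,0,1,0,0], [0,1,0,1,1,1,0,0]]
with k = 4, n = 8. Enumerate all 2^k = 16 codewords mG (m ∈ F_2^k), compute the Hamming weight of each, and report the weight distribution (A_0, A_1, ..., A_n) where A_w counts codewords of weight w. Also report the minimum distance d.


Weight distribution: A_0 = 1, A_1 = 1, A_2 = 1, A_3 = 4, A_4 = 5, A_5 = 3, A_6 = 1. Minimum distance d = 1.

Enumerate all 2^4 = 16 messages m ∈ F_2^4.
For each, compute codeword c = mG in F_2^8, then tally its weight.
  m = 0000 → c = 00000000, weight = 0.
  m = 1000 → c = 01011101, weight = 5.
  m = 0100 → c = 10001100, weight = 3.
  m = 1100 → c = 11010001, weight = 4.
  m = 0010 → c = 11110100, weight = 5.
  m = 1010 → c = 10101001, weight = 4.
  m = 0110 → c = 01111000, weight = 4.
  m = 1110 → c = 00100101, weight = 3.
  m = 0001 → c = 01011100, weight = 4.
  m = 1001 → c = 00000001, weight = 1.
  m = 0101 → c = 11010000, weight = 3.
  m = 1101 → c = 10001101, weight = 4.
  m = 0011 → c = 10101000, weight = 3.
  m = 1011 → c = 11110101, weight = 6.
  m = 0111 → c = 00100100, weight = 2.
  m = 1111 → c = 01111001, weight = 5.
Tally weights:
  weight 0: 1 codewords.
  weight 1: 1 codewords.
  weight 2: 1 codewords.
  weight 3: 4 codewords.
  weight 4: 5 codewords.
  weight 5: 3 codewords.
  weight 6: 1 codewords.
Minimum distance d = smallest w > 0 with A_w > 0 = 1.
Sanity: Σ A_w = 16 = 2^4 = 16 ✓.


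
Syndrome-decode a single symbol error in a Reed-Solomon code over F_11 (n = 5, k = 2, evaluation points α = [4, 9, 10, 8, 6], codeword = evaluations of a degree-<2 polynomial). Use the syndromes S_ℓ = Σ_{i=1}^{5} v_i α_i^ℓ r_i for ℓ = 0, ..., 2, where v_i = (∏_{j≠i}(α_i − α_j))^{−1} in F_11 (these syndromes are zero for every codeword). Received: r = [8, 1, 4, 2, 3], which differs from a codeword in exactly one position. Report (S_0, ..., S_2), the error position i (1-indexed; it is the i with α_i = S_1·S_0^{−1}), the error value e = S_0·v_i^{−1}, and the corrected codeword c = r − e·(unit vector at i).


S = (3, 2, 5), error at position 4, error magnitude e = 4, c = [8, 1, 4, 9, 3].

Step 1: column multipliers v_i = (∏_{j≠i}(α_i − α_j))^{−1} mod 11.
  i = 1 (α = 4): (4−9)(4−10)(4−8)(4−6) = (−5)·(−6)·(−4)·(−2) = 240 ≡ 9, so v_1 = 9^{−1} = 5 (mod 11).
  i = 2 (α = 9): (9−4)(9−10)(9−8)(9−6) = 5·(−1)·1·3 = −15 ≡ 7, so v_2 = 7^{−1} = 8 (mod 11).
  i = 3 (α = 10): (10−4)(10−9)(10−8)(10−6) = 6·1·2·4 = 48 ≡ 4, so v_3 = 4^{−1} = 3 (mod 11).
  i = 4 (α = 8): (8−4)(8−9)(8−10)(8−6) = 4·(−1)·(−2)·2 = 16 ≡ 5, so v_4 = 5^{−1} = 9 (mod 11).
  i = 5 (α = 6): (6−4)(6−9)(6−10)(6−8) = 2·(−3)·(−4)·(−2) = −48 ≡ 7, so v_5 = 7^{−1} = 8 (mod 11).
  v = [5, 8, 3, 9, 8].
Step 2: syndromes of r = [8, 1, 4, 2, 3] (all sums mod 11).
  S_0 = Σ v_i r_i = 5·8 + 8·1 + 3·4 + 9·2 + 8·3 = 102 ≡ 3.
  S_1 = Σ v_i α_i r_i = 5·4·8 + 8·9·1 + 3·10·4 + 9·8·2 + 8·6·3 = 640 ≡ 2.
  α_i^2 mod 11 = [5, 4, 1, 9, 3].
  S_2 = Σ v_i α_i^2 r_i = 5·5·8 + 8·4·1 + 3·1·4 + 9·9·2 + 8·3·3 = 478 ≡ 5.
  S = (3, 2, 5) ≠ 0, so r is not a codeword (an error is present).
Step 3: locate the error. For a single error e at position i, S_ℓ = v_i·e·α_i^ℓ, so α_err = S_1/S_0.
  S_0^{−1} = 3^{−1} = 4 (mod 11), so α_err = 2·4 = 8 ≡ 8 = α_4. Error position i = 4.
  Consistency check: S_2/S_1 = 5·6 = 30 ≡ 8 = α_err ✓ (single-error assumption holds).
Step 4: error magnitude e = S_0/v_4 = S_0·∏_{j≠4}(α_4 − α_j) = 3·5 = 15 ≡ 4 (mod 11).
Step 5: correct position 4: c_4 = r_4 − e = 2 − 4 ≡ 9 (mod 11). Hence c = [8, 1, 4, 9, 3].
  Check: interpolating c through the α_i gives m(x) = 7 + 3·x (degree < 2) with m(α_i) = c_i for every i, so c is indeed a codeword.


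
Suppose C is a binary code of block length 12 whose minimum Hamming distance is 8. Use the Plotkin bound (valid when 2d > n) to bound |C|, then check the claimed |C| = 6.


Plotkin bound M ≤ 4; given |C| = 6 > bound (violated).

Check applicability: 2d = 16, n = 12.
2d − n = 4 > 0, so Plotkin applies.
Compute d/(2d−n) = 8/4 ≈ 2.0000.
⌊d/(2d−n)⌋ = 2.
Plotkin bound: M ≤ 2·2 = 4.
Given |C| = 6, check: VIOLATED.
This |C| is above the Plotkin bound, so no binary code with n = 12, d = 8 and 6 codewords exists.


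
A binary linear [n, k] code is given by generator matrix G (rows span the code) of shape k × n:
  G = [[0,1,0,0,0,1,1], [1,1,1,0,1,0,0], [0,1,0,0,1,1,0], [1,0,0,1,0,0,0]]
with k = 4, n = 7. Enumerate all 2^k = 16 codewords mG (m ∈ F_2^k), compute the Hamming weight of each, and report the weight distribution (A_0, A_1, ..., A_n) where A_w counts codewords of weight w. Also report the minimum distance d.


Weight distribution: A_0 = 1, A_2 = 2, A_3 = 4, A_4 = 5, A_5 = 4. Minimum distance d = 2.

Enumerate all 2^4 = 16 messages m ∈ F_2^4.
For each, compute codeword c = mG in F_2^7, then tally its weight.
  m = 0000 → c = 0000000, weight = 0.
  m = 1000 → c = 0100011, weight = 3.
  m = 0100 → c = 1110100, weight = 4.
  m = 1100 → c = 1010111, weight = 5.
  m = 0010 → c = 0100110, weight = 3.
  m = 1010 → c = 0000101, weight = 2.
  m = 0110 → c = 1010010, weight = 3.
  m = 1110 → c = 1110001, weight = 4.
  m = 0001 → c = 1001000, weight = 2.
  m = 1001 → c = 1101011, weight = 5.
  m = 0101 → c = 0111100, weight = 4.
  m = 1101 → c = 0011111, weight = 5.
  m = 0011 → c = 1101110, weight = 5.
  m = 1011 → c = 1001101, weight = 4.
  m = 0111 → c = 0011010, weight = 3.
  m = 1111 → c = 0111001, weight = 4.
Tally weights:
  weight 0: 1 codewords.
  weight 2: 2 codewords.
  weight 3: 4 codewords.
  weight 4: 5 codewords.
  weight 5: 4 codewords.
Minimum distance d = smallest w > 0 with A_w > 0 = 2.
Sanity: Σ A_w = 16 = 2^4 = 16 ✓.


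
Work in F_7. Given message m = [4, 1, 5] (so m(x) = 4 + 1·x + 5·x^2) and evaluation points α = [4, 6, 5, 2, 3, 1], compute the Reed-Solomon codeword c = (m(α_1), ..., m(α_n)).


c = [4, 1, 1, 5, 3, 3]

Message polynomial: m(x) = 4 + 1·x + 5·x^2 (mod 7).
For each evaluation point α_i, compute m(α_i) mod 7:
  α_1 = 4: Horner steps 5 → 0 → 4, so m(4) = 4.
  α_2 = 6: Horner steps 5 → 3 → 1, so m(6) = 1.
  α_3 = 5: Horner steps 5 → 5 → 1, so m(5) = 1.
  α_4 = 2: Horner steps 5 → 4 → 5, so m(2) = 5.
  α_5 = 3: Horner steps 5 → 2 → 3, so m(3) = 3.
  α_6 = 1: Horner steps 5 → 6 → 3, so m(1) = 3.
Codeword c = [4, 1, 1, 5, 3, 3] ∈ F_7^6.


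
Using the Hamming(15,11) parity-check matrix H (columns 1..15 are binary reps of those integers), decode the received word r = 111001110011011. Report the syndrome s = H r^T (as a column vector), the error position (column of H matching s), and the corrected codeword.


s = (1, 1, 1, 1)^T, error position = 15, corrected codeword c = 111001110011010

Compute s = H r^T mod 2 one row at a time:
  s_1 = 1 + 0 + 0 + 1 + 1 + 0 + 1 + 1 = 5 ≡ 1 (mod 2).
  s_2 = 0 + 0 + 1 + 1 + 1 + 0 + 1 + 1 = 5 ≡ 1 (mod 2).
  s_3 = 1 + 1 + 1 + 1 + 0 + 1 + 1 + 1 = 7 ≡ 1 (mod 2).
  s_4 = 1 + 1 + 0 + 1 + 0 + 1 + 0 + 1 = 5 ≡ 1 (mod 2).
s = (1, 1, 1, 1)^T — this equals column 15 of H (binary 1111), so error is at position 15.
Correct: flip bit 15 of r = 111001110011011 to get c = 111001110011010.


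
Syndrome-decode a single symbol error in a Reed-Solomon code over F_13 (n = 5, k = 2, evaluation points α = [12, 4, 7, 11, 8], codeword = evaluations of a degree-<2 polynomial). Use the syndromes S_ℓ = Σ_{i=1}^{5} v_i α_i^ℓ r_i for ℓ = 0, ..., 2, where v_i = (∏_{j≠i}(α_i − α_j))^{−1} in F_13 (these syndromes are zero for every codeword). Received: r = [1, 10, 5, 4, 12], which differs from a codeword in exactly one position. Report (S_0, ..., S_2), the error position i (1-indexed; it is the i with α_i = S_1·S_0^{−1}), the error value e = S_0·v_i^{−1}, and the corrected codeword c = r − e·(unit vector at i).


S = (7, 12, 2), error at position 4, error magnitude e = 10, c = [1, 10, 5, 7, 12].

Step 1: column multipliers v_i = (∏_{j≠i}(α_i − α_j))^{−1} mod 13.
  i = 1 (α = 12): (12−4)(12−7)(12−11)(12−8) = 8·5·1·4 = 160 ≡ 4, so v_1 = 4^{−1} = 10 (mod 13).
  i = 2 (α = 4): (4−12)(4−7)(4−11)(4−8) = (−8)·(−3)·(−7)·(−4) = 672 ≡ 9, so v_2 = 9^{−1} = 3 (mod 13).
  i = 3 (α = 7): (7−12)(7−4)(7−11)(7−8) = (−5)·3·(−4)·(−1) = −60 ≡ 5, so v_3 = 5^{−1} = 8 (mod 13).
  i = 4 (α = 11): (11−12)(11−4)(11−7)(11−8) = (−1)·7·4·3 = −84 ≡ 7, so v_4 = 7^{−1} = 2 (mod 13).
  i = 5 (α = 8): (8−12)(8−4)(8−7)(8−11) = (−4)·4·1·(−3) = 48 ≡ 9, so v_5 = 9^{−1} = 3 (mod 13).
  v = [10, 3, 8, 2, 3].
Step 2: syndromes of r = [1, 10, 5, 4, 12] (all sums mod 13).
  S_0 = Σ v_i r_i = 10·1 + 3·10 + 8·5 + 2·4 + 3·12 = 124 ≡ 7.
  S_1 = Σ v_i α_i r_i = 10·12·1 + 3·4·10 + 8·7·5 + 2·11·4 + 3·8·12 = 896 ≡ 12.
  α_i^2 mod 13 = [1, 3, 10, 4, 12].
  S_2 = Σ v_i α_i^2 r_i = 10·1·1 + 3·3·10 + 8·10·5 + 2·4·4 + 3·12·12 = 964 ≡ 2.
  S = (7, 12, 2) ≠ 0, so r is not a codeword (an error is present).
Step 3: locate the error. For a single error e at position i, S_ℓ = v_i·e·α_i^ℓ, so α_err = S_1/S_0.
  S_0^{−1} = 7^{−1} = 2 (mod 13), so α_err = 12·2 = 24 ≡ 11 = α_4. Error position i = 4.
  Consistency check: S_2/S_1 = 2·12 = 24 ≡ 11 = α_err ✓ (single-error assumption holds).
Step 4: error magnitude e = S_0/v_4 = S_0·∏_{j≠4}(α_4 − α_j) = 7·7 = 49 ≡ 10 (mod 13).
Step 5: correct position 4: c_4 = r_4 − e = 4 − 10 ≡ 7 (mod 13). Hence c = [1, 10, 5, 7, 12].
  Check: interpolating c through the α_i gives m(x) = 8 + 7·x (degree < 2) with m(α_i) = c_i for every i, so c is indeed a codeword.


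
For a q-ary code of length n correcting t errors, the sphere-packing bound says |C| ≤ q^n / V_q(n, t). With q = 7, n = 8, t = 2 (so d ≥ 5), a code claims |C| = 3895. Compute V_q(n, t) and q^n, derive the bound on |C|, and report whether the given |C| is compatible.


V_q(n, t) = 1057, q^n = 5764801, Hamming bound = 5453, |C| = 3895 ≤ bound (satisfied).

Step 1: Compute V_q(n, t) = Σ_{j=0}^2 C(n, j) (q−1)^j.
  j = 0: C(8,0)·(6)^0 = 1·1 = 1.
  j = 1: C(8,1)·(6)^1 = 8·6 = 48.
  j = 2: C(8,2)·(6)^2 = 28·36 = 1008.
  V_q(n, t) = 1 + 48 + 1008 = 1057.
Step 2: q^n = 7^8 = 5764801.
Step 3: Hamming bound ⌊q^n / V_q(n,t)⌋ = ⌊5764801/1057⌋ = 5453.
Step 4: Compare |C| = 3895 to 5453: satisfied.
The claimed |C| lies below the Hamming bound.


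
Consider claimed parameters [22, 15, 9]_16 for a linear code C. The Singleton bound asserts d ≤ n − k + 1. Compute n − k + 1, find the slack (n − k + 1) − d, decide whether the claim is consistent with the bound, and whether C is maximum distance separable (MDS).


Singleton RHS = n − k + 1 = 8, slack = -1, bound violated (no such code; not MDS).

Singleton bound: d ≤ n − k + 1.
Here n = 22, k = 15, so n − k + 1 = 8.
Given d = 9, check d ≤ 8: NO.
Slack = (n − k + 1) − d = -1.
The slack is negative: d = 9 exceeds n − k + 1 = 8 by 1, so the Singleton bound is violated and no linear [22, 15, 9]_16 code can exist. In particular it is not MDS (MDS requires d = n − k + 1 exactly).
Description: the claimed parameters are [22, 15, 9]_16; such a code would be impossible (violates the Singleton bound).


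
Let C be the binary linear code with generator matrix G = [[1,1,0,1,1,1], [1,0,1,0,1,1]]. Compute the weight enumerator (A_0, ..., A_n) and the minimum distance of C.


Weight distribution: A_0 = 1, A_3 = 1, A_4 = 1, A_5 = 1. Minimum distance d = 3.

Enumerate all 2^2 = 4 messages m ∈ F_2^2.
For each, compute codeword c = mG in F_2^6, then tally its weight.
  m = 00 → c = 000000, weight = 0.
  m = 10 → c = 110111, weight = 5.
  m = 01 → c = 101011, weight = 4.
  m = 11 → c = 011100, weight = 3.
Tally weights:
  weight 0: 1 codewords.
  weight 3: 1 codewords.
  weight 4: 1 codewords.
  weight 5: 1 codewords.
Minimum distance d = smallest w > 0 with A_w > 0 = 3.
Sanity: Σ A_w = 4 = 2^2 = 4 ✓.
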